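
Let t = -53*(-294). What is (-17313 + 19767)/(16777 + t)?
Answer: 2454/32359 ≈ 0.075837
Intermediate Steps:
t = 15582
(-17313 + 19767)/(16777 + t) = (-17313 + 19767)/(16777 + 15582) = 2454/32359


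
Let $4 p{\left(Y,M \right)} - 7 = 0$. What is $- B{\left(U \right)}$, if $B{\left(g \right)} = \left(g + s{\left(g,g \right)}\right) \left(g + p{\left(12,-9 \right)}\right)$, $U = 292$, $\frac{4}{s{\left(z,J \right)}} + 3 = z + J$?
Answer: $- \frac{49836450}{581} \approx -85777.0$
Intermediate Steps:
$p{\left(Y,M \right)} = \frac{7}{4}$ ($p{\left(Y,M \right)} = \frac{7}{4} + \frac{1}{4} \cdot 0 = \frac{7}{4} + 0 = \frac{7}{4}$)
$s{\left(z,J \right)} = \frac{4}{-3 + J + z}$ ($s{\left(z,J \right)} = \frac{4}{-3 + \left(z + J\right)} = \frac{4}{-3 + \left(J + z\right)} = \frac{4}{-3 + J + z}$)
$B{\left(g \right)} = \left(\frac{7}{4} + g\right) \left(g + \frac{4}{-3 + 2 g}\right)$ ($B{\left(g \right)} = \left(g + \frac{4}{-3 + g + g}\right) \left(g + \frac{7}{4}\right) = \left(g + \frac{4}{-3 + 2 g}\right) \left(\frac{7}{4} + g\right) = \left(\frac{7}{4} + g\right) \left(g + \frac{4}{-3 + 2 g}\right)$)
$- B{\left(U \right)} = - \frac{28 - 1460 + 2 \cdot 292^{2} + 8 \cdot 292^{3}}{4 \left(-3 + 2 \cdot 292\right)} = - \frac{28 - 1460 + 2 \cdot 85264 + 8 \cdot 24897088}{4 \left(-3 + 584\right)} = - \frac{28 - 1460 + 170528 + 199176704}{4 \cdot 581} = - \frac{199345800}{4 \cdot 581} = \left(-1\right) \frac{49836450}{581} = - \frac{49836450}{581}$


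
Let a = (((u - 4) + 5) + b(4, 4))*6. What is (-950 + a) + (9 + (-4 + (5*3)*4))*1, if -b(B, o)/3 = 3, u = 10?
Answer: -873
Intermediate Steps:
b(B, o) = -9 (b(B, o) = -3*3 = -9)
a = 12 (a = (((10 - 4) + 5) - 9)*6 = ((6 + 5) - 9)*6 = (11 - 9)*6 = 2*6 = 12)
(-950 + a) + (9 + (-4 + (5*3)*4))*1 = (-950 + 12) + (9 + (-4 + (5*3)*4))*1 = -938 + (9 + (-4 + 15*4))*1 = -938 + (9 + (-4 + 60))*1 = -938 + (9 + 56)*1 = -938 + 65*1 = -938 + 65 = -873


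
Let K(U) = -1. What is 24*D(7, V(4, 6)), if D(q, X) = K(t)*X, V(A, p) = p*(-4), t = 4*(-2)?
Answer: 576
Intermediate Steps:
t = -8
V(A, p) = -4*p
D(q, X) = -X
24*D(7, V(4, 6)) = 24*(-(-4)*6) = 24*(-1*(-24)) = 24*24 = 576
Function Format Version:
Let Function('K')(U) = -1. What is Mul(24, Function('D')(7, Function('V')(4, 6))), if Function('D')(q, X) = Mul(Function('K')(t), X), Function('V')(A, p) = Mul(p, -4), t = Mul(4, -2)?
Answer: 576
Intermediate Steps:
t = -8
Function('V')(A, p) = Mul(-4, p)
Function('D')(q, X) = Mul(-1, X)
Mul(24, Function('D')(7, Function('V')(4, 6))) = Mul(24, Mul(-1, Mul(-4, 6))) = Mul(24, Mul(-1, -24)) = Mul(24, 24) = 576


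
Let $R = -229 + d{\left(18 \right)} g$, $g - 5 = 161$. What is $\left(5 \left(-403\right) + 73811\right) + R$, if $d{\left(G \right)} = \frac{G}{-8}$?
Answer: $\frac{142387}{2} \approx 71194.0$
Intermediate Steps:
$g = 166$ ($g = 5 + 161 = 166$)
$d{\left(G \right)} = - \frac{G}{8}$ ($d{\left(G \right)} = G \left(- \frac{1}{8}\right) = - \frac{G}{8}$)
$R = - \frac{1205}{2}$ ($R = -229 + \left(- \frac{1}{8}\right) 18 \cdot 166 = -229 - \frac{747}{2} = - \frac{1205}{2} \approx -602.5$)
$\left(5 \left(-403\right) + 73811\right) + R = \left(5 \left(-403\right) + 73811\right) - \frac{1205}{2} = \left(-2015 + 73811\right) - \frac{1205}{2} = 71796 - \frac{1205}{2} = \frac{142387}{2}$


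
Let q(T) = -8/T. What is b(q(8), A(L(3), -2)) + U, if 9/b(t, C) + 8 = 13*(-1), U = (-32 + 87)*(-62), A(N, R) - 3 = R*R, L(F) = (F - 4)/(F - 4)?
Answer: -23873/7 ≈ -3410.4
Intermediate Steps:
L(F) = 1 (L(F) = (-4 + F)/(-4 + F) = 1)
A(N, R) = 3 + R**2 (A(N, R) = 3 + R*R = 3 + R**2)
U = -3410 (U = 55*(-62) = -3410)
b(t, C) = -3/7 (b(t, C) = 9/(-8 + 13*(-1)) = 9/(-8 - 13) = 9/(-21) = 9*(-1/21) = -3/7)
b(q(8), A(L(3), -2)) + U = -3/7 - 3410 = -23873/7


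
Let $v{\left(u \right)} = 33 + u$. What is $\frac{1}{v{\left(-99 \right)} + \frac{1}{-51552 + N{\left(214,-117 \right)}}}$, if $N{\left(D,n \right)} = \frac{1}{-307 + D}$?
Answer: $- \frac{4794337}{316426335} \approx -0.015152$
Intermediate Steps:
$\frac{1}{v{\left(-99 \right)} + \frac{1}{-51552 + N{\left(214,-117 \right)}}} = \frac{1}{\left(33 - 99\right) + \frac{1}{-51552 + \frac{1}{-307 + 214}}} = \frac{1}{-66 + \frac{1}{-51552 + \frac{1}{-93}}} = \frac{1}{-66 + \frac{1}{-51552 - \frac{1}{93}}} = \frac{1}{-66 + \frac{1}{- \frac{4794337}{93}}} = \frac{1}{-66 - \frac{93}{4794337}} = \frac{1}{- \frac{316426335}{4794337}} = - \frac{4794337}{316426335}$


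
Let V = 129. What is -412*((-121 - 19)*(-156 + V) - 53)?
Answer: -1535524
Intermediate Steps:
-412*((-121 - 19)*(-156 + V) - 53) = -412*((-121 - 19)*(-156 + 129) - 53) = -412*(-140*(-27) - 53) = -412*(3780 - 53) = -412*3727 = -1535524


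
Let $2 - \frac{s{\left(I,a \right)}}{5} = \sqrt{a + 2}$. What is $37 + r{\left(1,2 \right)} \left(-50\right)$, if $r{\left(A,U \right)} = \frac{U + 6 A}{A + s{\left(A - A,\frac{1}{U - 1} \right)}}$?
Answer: $- \frac{1349}{23} - \frac{1000 \sqrt{3}}{23} \approx -133.96$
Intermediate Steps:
$s{\left(I,a \right)} = 10 - 5 \sqrt{2 + a}$ ($s{\left(I,a \right)} = 10 - 5 \sqrt{a + 2} = 10 - 5 \sqrt{2 + a}$)
$r{\left(A,U \right)} = \frac{U + 6 A}{10 + A - 5 \sqrt{2 + \frac{1}{-1 + U}}}$ ($r{\left(A,U \right)} = \frac{U + 6 A}{A - \left(-10 + 5 \sqrt{2 + \frac{1}{U - 1}}\right)} = \frac{U + 6 A}{A - \left(-10 + 5 \sqrt{2 + \frac{1}{-1 + U}}\right)} = \frac{U + 6 A}{10 + A - 5 \sqrt{2 + \frac{1}{-1 + U}}}$)
$37 + r{\left(1,2 \right)} \left(-50\right) = 37 + \frac{2 + 6 \cdot 1}{10 + 1 - 5 \sqrt{\frac{-1 + 2 \cdot 2}{-1 + 2}}} \left(-50\right) = 37 + \frac{2 + 6}{10 + 1 - 5 \sqrt{\frac{-1 + 4}{1}}} \left(-50\right) = 37 + \frac{1}{10 + 1 - 5 \sqrt{1 \cdot 3}} \cdot 8 \left(-50\right) = 37 + \frac{1}{10 + 1 - 5 \sqrt{3}} \cdot 8 \left(-50\right) = 37 + \frac{1}{11 - 5 \sqrt{3}} \cdot 8 \left(-50\right) = 37 + \frac{8}{11 - 5 \sqrt{3}} \left(-50\right) = 37 - \frac{400}{11 - 5 \sqrt{3}}$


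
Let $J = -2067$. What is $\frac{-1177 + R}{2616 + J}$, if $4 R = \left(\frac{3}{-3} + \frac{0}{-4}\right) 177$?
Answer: $- \frac{4885}{2196} \approx -2.2245$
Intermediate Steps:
$R = - \frac{177}{4}$ ($R = \frac{\left(\frac{3}{-3} + \frac{0}{-4}\right) 177}{4} = \frac{\left(3 \left(- \frac{1}{3}\right) + 0 \left(- \frac{1}{4}\right)\right) 177}{4} = \frac{\left(-1 + 0\right) 177}{4} = \frac{\left(-1\right) 177}{4} = \frac{1}{4} \left(-177\right) = - \frac{177}{4} \approx -44.25$)
$\frac{-1177 + R}{2616 + J} = \frac{-1177 - \frac{177}{4}}{2616 - 2067} = - \frac{4885}{4 \cdot 549} = \left(- \frac{4885}{4}\right) \frac{1}{549} = - \frac{4885}{2196}$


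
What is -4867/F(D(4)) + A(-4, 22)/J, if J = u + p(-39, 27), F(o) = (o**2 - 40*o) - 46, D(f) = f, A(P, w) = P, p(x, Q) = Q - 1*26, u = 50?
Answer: 247457/9690 ≈ 25.537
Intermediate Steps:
p(x, Q) = -26 + Q (p(x, Q) = Q - 26 = -26 + Q)
F(o) = -46 + o**2 - 40*o
J = 51 (J = 50 + (-26 + 27) = 50 + 1 = 51)
-4867/F(D(4)) + A(-4, 22)/J = -4867/(-46 + 4**2 - 40*4) - 4/51 = -4867/(-46 + 16 - 160) - 4*1/51 = -4867/(-190) - 4/51 = -4867*(-1/190) - 4/51 = 4867/190 - 4/51 = 247457/9690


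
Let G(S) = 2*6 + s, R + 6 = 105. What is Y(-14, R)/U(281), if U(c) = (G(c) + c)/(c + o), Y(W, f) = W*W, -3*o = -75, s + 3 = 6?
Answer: 7497/37 ≈ 202.62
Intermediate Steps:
s = 3 (s = -3 + 6 = 3)
o = 25 (o = -1/3*(-75) = 25)
R = 99 (R = -6 + 105 = 99)
Y(W, f) = W**2
G(S) = 15 (G(S) = 2*6 + 3 = 12 + 3 = 15)
U(c) = (15 + c)/(25 + c) (U(c) = (15 + c)/(c + 25) = (15 + c)/(25 + c))
Y(-14, R)/U(281) = (-14)**2/(((15 + 281)/(25 + 281))) = 196/((296/306)) = 196/(((1/306)*296)) = 196/(148/153) = 196*(153/148) = 7497/37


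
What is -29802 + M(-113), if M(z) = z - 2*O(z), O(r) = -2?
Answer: -29911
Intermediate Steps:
M(z) = 4 + z (M(z) = z - 2*(-2) = z + 4 = 4 + z)
-29802 + M(-113) = -29802 + (4 - 113) = -29802 - 109 = -29911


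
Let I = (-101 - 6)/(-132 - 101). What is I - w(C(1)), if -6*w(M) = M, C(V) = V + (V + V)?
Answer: 447/466 ≈ 0.95923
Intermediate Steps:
I = 107/233 (I = -107/(-233) = -107*(-1/233) = 107/233 ≈ 0.45923)
C(V) = 3*V (C(V) = V + 2*V = 3*V)
w(M) = -M/6
I - w(C(1)) = 107/233 - (-1)*3*1/6 = 107/233 - (-1)*3/6 = 107/233 - 1*(-½) = 107/233 + ½ = 447/466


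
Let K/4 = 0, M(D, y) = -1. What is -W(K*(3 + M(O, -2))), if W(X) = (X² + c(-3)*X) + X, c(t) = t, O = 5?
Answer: 0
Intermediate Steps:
K = 0 (K = 4*0 = 0)
W(X) = X² - 2*X (W(X) = (X² - 3*X) + X = X² - 2*X)
-W(K*(3 + M(O, -2))) = -0*(3 - 1)*(-2 + 0*(3 - 1)) = -0*2*(-2 + 0*2) = -0*(-2 + 0) = -0*(-2) = -1*0 = 0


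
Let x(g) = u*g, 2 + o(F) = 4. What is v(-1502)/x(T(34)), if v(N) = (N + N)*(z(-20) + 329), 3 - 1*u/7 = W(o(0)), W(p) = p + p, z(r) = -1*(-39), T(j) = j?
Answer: 552736/119 ≈ 4644.8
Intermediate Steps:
o(F) = 2 (o(F) = -2 + 4 = 2)
z(r) = 39
W(p) = 2*p
u = -7 (u = 21 - 14*2 = 21 - 7*4 = 21 - 28 = -7)
x(g) = -7*g
v(N) = 736*N (v(N) = (N + N)*(39 + 329) = (2*N)*368 = 736*N)
v(-1502)/x(T(34)) = (736*(-1502))/((-7*34)) = -1105472/(-238) = -1105472*(-1/238) = 552736/119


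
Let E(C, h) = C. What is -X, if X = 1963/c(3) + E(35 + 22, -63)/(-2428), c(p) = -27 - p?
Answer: 2383937/36420 ≈ 65.457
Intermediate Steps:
X = -2383937/36420 (X = 1963/(-27 - 1*3) + (35 + 22)/(-2428) = 1963/(-27 - 3) + 57*(-1/2428) = 1963/(-30) - 57/2428 = 1963*(-1/30) - 57/2428 = -1963/30 - 57/2428 = -2383937/36420 ≈ -65.457)
-X = -1*(-2383937/36420) = 2383937/36420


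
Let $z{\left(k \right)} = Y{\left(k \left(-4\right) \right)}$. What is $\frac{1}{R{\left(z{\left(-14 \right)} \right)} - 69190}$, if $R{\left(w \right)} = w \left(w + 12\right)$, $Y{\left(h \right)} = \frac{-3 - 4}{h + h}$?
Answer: $- \frac{256}{17712831} \approx -1.4453 \cdot 10^{-5}$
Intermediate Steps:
$Y{\left(h \right)} = - \frac{7}{2 h}$
$z{\left(k \right)} = \frac{7}{8 k}$ ($z{\left(k \right)} = - \frac{7}{2 k \left(-4\right)} = - \frac{7}{2 \left(- 4 k\right)} = - \frac{7 \left(- \frac{1}{4 k}\right)}{2} = \frac{7}{8 k}$)
$R{\left(w \right)} = w \left(12 + w\right)$
$\frac{1}{R{\left(z{\left(-14 \right)} \right)} - 69190} = \frac{1}{\frac{7}{8 \left(-14\right)} \left(12 + \frac{7}{8 \left(-14\right)}\right) - 69190} = \frac{1}{\frac{7}{8} \left(- \frac{1}{14}\right) \left(12 + \frac{7}{8} \left(- \frac{1}{14}\right)\right) - 69190} = \frac{1}{- \frac{12 - \frac{1}{16}}{16} - 69190} = \frac{1}{\left(- \frac{1}{16}\right) \frac{191}{16} - 69190} = \frac{1}{- \frac{191}{256} - 69190} = \frac{1}{- \frac{17712831}{256}} = - \frac{256}{17712831}$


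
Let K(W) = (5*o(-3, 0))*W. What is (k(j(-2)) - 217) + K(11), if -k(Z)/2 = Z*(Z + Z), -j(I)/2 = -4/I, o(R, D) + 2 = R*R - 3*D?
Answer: 104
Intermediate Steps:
o(R, D) = -2 + R² - 3*D (o(R, D) = -2 + (R*R - 3*D) = -2 + (R² - 3*D) = -2 + R² - 3*D)
j(I) = 8/I (j(I) = -(-8)/I = 8/I)
k(Z) = -4*Z² (k(Z) = -2*Z*(Z + Z) = -2*Z*2*Z = -4*Z²)
K(W) = 35*W (K(W) = (5*(-2 + (-3)² - 3*0))*W = (5*(-2 + 9 + 0))*W = (5*7)*W = 35*W)
(k(j(-2)) - 217) + K(11) = (-4*(8/(-2))² - 217) + 35*11 = (-4*(8*(-½))² - 217) + 385 = (-4*(-4)² - 217) + 385 = (-4*16 - 217) + 385 = (-64 - 217) + 385 = -281 + 385 = 104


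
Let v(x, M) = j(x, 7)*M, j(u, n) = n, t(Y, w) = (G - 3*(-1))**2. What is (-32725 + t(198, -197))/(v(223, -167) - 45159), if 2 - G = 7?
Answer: 32721/46328 ≈ 0.70629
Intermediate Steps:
G = -5 (G = 2 - 1*7 = 2 - 7 = -5)
t(Y, w) = 4 (t(Y, w) = (-5 - 3*(-1))**2 = (-5 + 3)**2 = (-2)**2 = 4)
v(x, M) = 7*M
(-32725 + t(198, -197))/(v(223, -167) - 45159) = (-32725 + 4)/(7*(-167) - 45159) = -32721/(-1169 - 45159) = -32721/(-46328) = -32721*(-1/46328) = 32721/46328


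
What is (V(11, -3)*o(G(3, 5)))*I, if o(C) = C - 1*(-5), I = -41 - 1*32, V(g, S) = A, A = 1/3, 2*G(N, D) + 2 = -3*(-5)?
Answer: -1679/6 ≈ -279.83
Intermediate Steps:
G(N, D) = 13/2 (G(N, D) = -1 + (-3*(-5))/2 = -1 + (½)*15 = -1 + 15/2 = 13/2)
A = ⅓ ≈ 0.33333
V(g, S) = ⅓
I = -73 (I = -41 - 32 = -73)
o(C) = 5 + C (o(C) = C + 5 = 5 + C)
(V(11, -3)*o(G(3, 5)))*I = ((5 + 13/2)/3)*(-73) = ((⅓)*(23/2))*(-73) = (23/6)*(-73) = -1679/6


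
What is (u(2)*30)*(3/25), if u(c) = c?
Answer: 36/5 ≈ 7.2000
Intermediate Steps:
(u(2)*30)*(3/25) = (2*30)*(3/25) = 60*(3*(1/25)) = 60*(3/25) = 36/5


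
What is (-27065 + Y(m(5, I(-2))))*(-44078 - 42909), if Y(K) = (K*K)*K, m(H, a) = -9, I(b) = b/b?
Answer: 2417716678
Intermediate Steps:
I(b) = 1
Y(K) = K**3 (Y(K) = K**2*K = K**3)
(-27065 + Y(m(5, I(-2))))*(-44078 - 42909) = (-27065 + (-9)**3)*(-44078 - 42909) = (-27065 - 729)*(-86987) = -27794*(-86987) = 2417716678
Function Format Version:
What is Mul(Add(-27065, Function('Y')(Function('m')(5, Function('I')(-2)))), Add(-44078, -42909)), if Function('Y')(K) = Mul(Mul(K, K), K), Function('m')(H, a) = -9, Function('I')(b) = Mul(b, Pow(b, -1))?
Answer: 2417716678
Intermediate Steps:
Function('I')(b) = 1
Function('Y')(K) = Pow(K, 3) (Function('Y')(K) = Mul(Pow(K, 2), K) = Pow(K, 3))
Mul(Add(-27065, Function('Y')(Function('m')(5, Function('I')(-2)))), Add(-44078, -42909)) = Mul(Add(-27065, Pow(-9, 3)), Add(-44078, -42909)) = Mul(Add(-27065, -729), -86987) = Mul(-27794, -86987) = 2417716678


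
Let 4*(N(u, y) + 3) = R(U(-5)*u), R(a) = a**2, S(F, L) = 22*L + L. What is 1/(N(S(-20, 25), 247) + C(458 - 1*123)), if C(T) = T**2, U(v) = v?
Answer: 4/8714513 ≈ 4.5900e-7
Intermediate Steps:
S(F, L) = 23*L
N(u, y) = -3 + 25*u**2/4 (N(u, y) = -3 + (-5*u)**2/4 = -3 + (25*u**2)/4 = -3 + 25*u**2/4)
1/(N(S(-20, 25), 247) + C(458 - 1*123)) = 1/((-3 + 25*(23*25)**2/4) + (458 - 1*123)**2) = 1/((-3 + (25/4)*575**2) + (458 - 123)**2) = 1/((-3 + (25/4)*330625) + 335**2) = 1/((-3 + 8265625/4) + 112225) = 1/(8265613/4 + 112225) = 1/(8714513/4) = 4/8714513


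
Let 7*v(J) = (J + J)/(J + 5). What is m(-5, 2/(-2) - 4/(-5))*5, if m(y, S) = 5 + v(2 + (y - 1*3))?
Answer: 235/7 ≈ 33.571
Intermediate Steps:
v(J) = 2*J/(7*(5 + J)) (v(J) = ((J + J)/(J + 5))/7 = ((2*J)/(5 + J))/7 = (2*J/(5 + J))/7 = 2*J/(7*(5 + J)))
m(y, S) = 5 + 2*(-1 + y)/(7*(4 + y)) (m(y, S) = 5 + 2*(2 + (y - 1*3))/(7*(5 + (2 + (y - 1*3)))) = 5 + 2*(2 + (y - 3))/(7*(5 + (2 + (y - 3)))) = 5 + 2*(2 + (-3 + y))/(7*(5 + (2 + (-3 + y)))) = 5 + 2*(-1 + y)/(7*(5 + (-1 + y))) = 5 + 2*(-1 + y)/(7*(4 + y)))
m(-5, 2/(-2) - 4/(-5))*5 = ((138 + 37*(-5))/(7*(4 - 5)))*5 = ((⅐)*(138 - 185)/(-1))*5 = ((⅐)*(-1)*(-47))*5 = (47/7)*5 = 235/7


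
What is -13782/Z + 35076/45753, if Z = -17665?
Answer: 416728462/269408915 ≈ 1.5468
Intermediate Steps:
-13782/Z + 35076/45753 = -13782/(-17665) + 35076/45753 = -13782*(-1/17665) + 35076*(1/45753) = 13782/17665 + 11692/15251 = 416728462/269408915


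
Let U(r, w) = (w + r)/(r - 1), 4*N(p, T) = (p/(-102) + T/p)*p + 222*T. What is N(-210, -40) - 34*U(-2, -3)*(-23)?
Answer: -105545/102 ≈ -1034.8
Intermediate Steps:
N(p, T) = 111*T/2 + p*(-p/102 + T/p)/4 (N(p, T) = ((p/(-102) + T/p)*p + 222*T)/4 = ((p*(-1/102) + T/p)*p + 222*T)/4 = ((-p/102 + T/p)*p + 222*T)/4 = (p*(-p/102 + T/p) + 222*T)/4 = (222*T + p*(-p/102 + T/p))/4 = 111*T/2 + p*(-p/102 + T/p)/4)
U(r, w) = (r + w)/(-1 + r)
N(-210, -40) - 34*U(-2, -3)*(-23) = (-1/408*(-210)² + (223/4)*(-40)) - 34*((-2 - 3)/(-1 - 2))*(-23) = (-1/408*44100 - 2230) - 34*(-5/(-3))*(-23) = (-3675/34 - 2230) - 34*(-⅓*(-5))*(-23) = -79495/34 - 34*(5/3)*(-23) = -79495/34 - 170*(-23)/3 = -79495/34 - 1*(-3910/3) = -79495/34 + 3910/3 = -105545/102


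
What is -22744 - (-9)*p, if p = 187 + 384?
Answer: -17605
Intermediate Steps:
p = 571
-22744 - (-9)*p = -22744 - (-9)*571 = -22744 - 1*(-5139) = -22744 + 5139 = -17605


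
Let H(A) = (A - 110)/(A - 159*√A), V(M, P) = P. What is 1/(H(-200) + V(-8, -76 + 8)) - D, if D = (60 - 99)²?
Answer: (-16445211*√2 + 2021429*I)/(3*(-443*I + 3604*√2)) ≈ -1521.0 + 2.9504e-5*I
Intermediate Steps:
D = 1521 (D = (-39)² = 1521)
H(A) = (-110 + A)/(A - 159*√A)
1/(H(-200) + V(-8, -76 + 8)) - D = 1/((110 - 1*(-200))/(-1*(-200) + 159*√(-200)) + (-76 + 8)) - 1*1521 = 1/((110 + 200)/(200 + 159*(10*I*√2)) - 68) - 1521 = 1/(310/(200 + 1590*I*√2) - 68) - 1521 = 1/(-68 + 310/(200 + 1590*I*√2)) - 1521 = -1521 + 1/(-68 + 310/(200 + 1590*I*√2))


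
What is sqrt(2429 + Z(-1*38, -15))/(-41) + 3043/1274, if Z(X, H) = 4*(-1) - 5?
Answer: 3043/1274 - 22*sqrt(5)/41 ≈ 1.1887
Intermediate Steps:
Z(X, H) = -9 (Z(X, H) = -4 - 5 = -9)
sqrt(2429 + Z(-1*38, -15))/(-41) + 3043/1274 = sqrt(2429 - 9)/(-41) + 3043/1274 = sqrt(2420)*(-1/41) + 3043*(1/1274) = (22*sqrt(5))*(-1/41) + 3043/1274 = -22*sqrt(5)/41 + 3043/1274 = 3043/1274 - 22*sqrt(5)/41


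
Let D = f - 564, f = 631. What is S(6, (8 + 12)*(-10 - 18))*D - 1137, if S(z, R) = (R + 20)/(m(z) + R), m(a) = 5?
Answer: -39657/37 ≈ -1071.8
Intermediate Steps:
S(z, R) = (20 + R)/(5 + R) (S(z, R) = (R + 20)/(5 + R) = (20 + R)/(5 + R))
D = 67 (D = 631 - 564 = 67)
S(6, (8 + 12)*(-10 - 18))*D - 1137 = ((20 + (8 + 12)*(-10 - 18))/(5 + (8 + 12)*(-10 - 18)))*67 - 1137 = ((20 + 20*(-28))/(5 + 20*(-28)))*67 - 1137 = ((20 - 560)/(5 - 560))*67 - 1137 = (-540/(-555))*67 - 1137 = -1/555*(-540)*67 - 1137 = (36/37)*67 - 1137 = 2412/37 - 1137 = -39657/37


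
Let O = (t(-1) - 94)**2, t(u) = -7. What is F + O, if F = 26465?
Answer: 36666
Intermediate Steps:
O = 10201 (O = (-7 - 94)**2 = (-101)**2 = 10201)
F + O = 26465 + 10201 = 36666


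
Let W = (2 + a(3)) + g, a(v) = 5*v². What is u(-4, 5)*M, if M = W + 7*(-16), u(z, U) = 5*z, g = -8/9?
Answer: 11860/9 ≈ 1317.8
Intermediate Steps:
g = -8/9 (g = -8*⅑ = -8/9 ≈ -0.88889)
W = 415/9 (W = (2 + 5*3²) - 8/9 = (2 + 5*9) - 8/9 = (2 + 45) - 8/9 = 47 - 8/9 = 415/9 ≈ 46.111)
M = -593/9 (M = 415/9 + 7*(-16) = 415/9 - 112 = -593/9 ≈ -65.889)
u(-4, 5)*M = (5*(-4))*(-593/9) = -20*(-593/9) = 11860/9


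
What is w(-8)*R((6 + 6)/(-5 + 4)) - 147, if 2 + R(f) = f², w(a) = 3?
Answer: 279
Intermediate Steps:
R(f) = -2 + f²
w(-8)*R((6 + 6)/(-5 + 4)) - 147 = 3*(-2 + ((6 + 6)/(-5 + 4))²) - 147 = 3*(-2 + (12/(-1))²) - 147 = 3*(-2 + (12*(-1))²) - 147 = 3*(-2 + (-12)²) - 147 = 3*(-2 + 144) - 147 = 3*142 - 147 = 426 - 147 = 279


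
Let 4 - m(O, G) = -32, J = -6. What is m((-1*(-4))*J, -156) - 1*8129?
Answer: -8093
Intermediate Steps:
m(O, G) = 36 (m(O, G) = 4 - 1*(-32) = 4 + 32 = 36)
m((-1*(-4))*J, -156) - 1*8129 = 36 - 1*8129 = 36 - 8129 = -8093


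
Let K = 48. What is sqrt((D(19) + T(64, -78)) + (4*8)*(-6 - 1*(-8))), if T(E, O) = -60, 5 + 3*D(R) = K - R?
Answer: 2*sqrt(3) ≈ 3.4641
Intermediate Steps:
D(R) = 43/3 - R/3 (D(R) = -5/3 + (48 - R)/3 = -5/3 + (16 - R/3) = 43/3 - R/3)
sqrt((D(19) + T(64, -78)) + (4*8)*(-6 - 1*(-8))) = sqrt(((43/3 - 1/3*19) - 60) + (4*8)*(-6 - 1*(-8))) = sqrt(((43/3 - 19/3) - 60) + 32*(-6 + 8)) = sqrt((8 - 60) + 32*2) = sqrt(-52 + 64) = sqrt(12) = 2*sqrt(3)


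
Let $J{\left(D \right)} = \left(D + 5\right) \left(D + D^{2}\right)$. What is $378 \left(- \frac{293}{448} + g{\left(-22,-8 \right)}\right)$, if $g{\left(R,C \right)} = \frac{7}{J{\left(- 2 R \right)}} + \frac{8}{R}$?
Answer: $- \frac{676977}{1760} \approx -384.65$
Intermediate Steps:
$J{\left(D \right)} = \left(5 + D\right) \left(D + D^{2}\right)$
$g{\left(R,C \right)} = \frac{8}{R} - \frac{7}{2 R \left(5 - 12 R + 4 R^{2}\right)}$ ($g{\left(R,C \right)} = \frac{7}{- 2 R \left(5 + \left(- 2 R\right)^{2} + 6 \left(- 2 R\right)\right)} + \frac{8}{R} = \frac{7}{- 2 R \left(5 + 4 R^{2} - 12 R\right)} + \frac{8}{R} = \frac{7}{- 2 R \left(5 - 12 R + 4 R^{2}\right)} + \frac{8}{R} = \frac{7}{\left(-2\right) R \left(5 - 12 R + 4 R^{2}\right)} + \frac{8}{R} = 7 \left(- \frac{1}{2 R \left(5 - 12 R + 4 R^{2}\right)}\right) + \frac{8}{R} = - \frac{7}{2 R \left(5 - 12 R + 4 R^{2}\right)} + \frac{8}{R} = \frac{8}{R} - \frac{7}{2 R \left(5 - 12 R + 4 R^{2}\right)}$)
$378 \left(- \frac{293}{448} + g{\left(-22,-8 \right)}\right) = 378 \left(- \frac{293}{448} + \frac{73 - -4224 + 64 \left(-22\right)^{2}}{2 \left(-22\right) \left(5 - -264 + 4 \left(-22\right)^{2}\right)}\right) = 378 \left(\left(-293\right) \frac{1}{448} + \frac{1}{2} \left(- \frac{1}{22}\right) \frac{1}{5 + 264 + 4 \cdot 484} \left(73 + 4224 + 64 \cdot 484\right)\right) = 378 \left(- \frac{293}{448} + \frac{1}{2} \left(- \frac{1}{22}\right) \frac{1}{5 + 264 + 1936} \left(73 + 4224 + 30976\right)\right) = 378 \left(- \frac{293}{448} + \frac{1}{2} \left(- \frac{1}{22}\right) \frac{1}{2205} \cdot 35273\right) = 378 \left(- \frac{293}{448} - \frac{5039}{13860}\right) = 378 \left(- \frac{32237}{31680}\right) = - \frac{676977}{1760}$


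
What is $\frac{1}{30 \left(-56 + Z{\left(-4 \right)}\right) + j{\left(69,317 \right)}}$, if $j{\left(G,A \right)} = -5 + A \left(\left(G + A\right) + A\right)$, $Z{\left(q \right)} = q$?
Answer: $\frac{1}{221046} \approx 4.5239 \cdot 10^{-6}$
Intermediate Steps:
$j{\left(G,A \right)} = -5 + A \left(G + 2 A\right)$ ($j{\left(G,A \right)} = -5 + A \left(\left(A + G\right) + A\right) = -5 + A \left(G + 2 A\right)$)
$\frac{1}{30 \left(-56 + Z{\left(-4 \right)}\right) + j{\left(69,317 \right)}} = \frac{1}{30 \left(-56 - 4\right) + \left(-5 + 2 \cdot 317^{2} + 317 \cdot 69\right)} = \frac{1}{30 \left(-60\right) + \left(-5 + 2 \cdot 100489 + 21873\right)} = \frac{1}{-1800 + \left(-5 + 200978 + 21873\right)} = \frac{1}{-1800 + 222846} = \frac{1}{221046}$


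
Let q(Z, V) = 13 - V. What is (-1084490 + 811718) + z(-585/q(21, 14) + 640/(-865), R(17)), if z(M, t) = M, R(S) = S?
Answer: -47088479/173 ≈ -2.7219e+5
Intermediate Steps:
(-1084490 + 811718) + z(-585/q(21, 14) + 640/(-865), R(17)) = (-1084490 + 811718) + (-585/(13 - 1*14) + 640/(-865)) = -272772 + (-585/(13 - 14) + 640*(-1/865)) = -272772 + (-585/(-1) - 128/173) = -272772 + (-585*(-1) - 128/173) = -272772 + (585 - 128/173) = -272772 + 101077/173 = -47088479/173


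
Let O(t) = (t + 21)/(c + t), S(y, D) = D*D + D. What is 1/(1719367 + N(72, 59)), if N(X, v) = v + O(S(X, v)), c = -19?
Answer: 3521/6054102507 ≈ 5.8159e-7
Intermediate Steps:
S(y, D) = D + D² (S(y, D) = D² + D = D + D²)
O(t) = (21 + t)/(-19 + t) (O(t) = (t + 21)/(-19 + t) = (21 + t)/(-19 + t))
N(X, v) = v + (21 + v*(1 + v))/(-19 + v*(1 + v))
1/(1719367 + N(72, 59)) = 1/(1719367 + (21 + 59³ - 18*59 + 2*59²)/(-19 + 59 + 59²)) = 1/(1719367 + (21 + 205379 - 1062 + 2*3481)/(-19 + 59 + 3481)) = 1/(1719367 + (21 + 205379 - 1062 + 6962)/3521) = 1/(1719367 + (1/3521)*211300) = 1/(1719367 + 211300/3521) = 1/(6054102507/3521) = 3521/6054102507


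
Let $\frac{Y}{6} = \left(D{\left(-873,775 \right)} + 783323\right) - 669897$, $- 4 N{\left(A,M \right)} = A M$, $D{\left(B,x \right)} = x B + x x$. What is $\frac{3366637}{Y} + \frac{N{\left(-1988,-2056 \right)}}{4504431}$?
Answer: $\frac{4978339670785}{337616112312} \approx 14.746$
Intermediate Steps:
$D{\left(B,x \right)} = x^{2} + B x$ ($D{\left(B,x \right)} = B x + x^{2} = x^{2} + B x$)
$N{\left(A,M \right)} = - \frac{A M}{4}$
$Y = 224856$ ($Y = 6 \left(\left(775 \left(-873 + 775\right) + 783323\right) - 669897\right) = 6 \left(\left(775 \left(-98\right) + 783323\right) - 669897\right) = 6 \left(\left(-75950 + 783323\right) - 669897\right) = 6 \left(707373 - 669897\right) = 6 \cdot 37476 = 224856$)
$\frac{3366637}{Y} + \frac{N{\left(-1988,-2056 \right)}}{4504431} = \frac{3366637}{224856} + \frac{\left(- \frac{1}{4}\right) \left(-1988\right) \left(-2056\right)}{4504431} = 3366637 \cdot \frac{1}{224856} - \frac{1021832}{4504431} = \frac{3366637}{224856} - \frac{1021832}{4504431} = \frac{4978339670785}{337616112312}$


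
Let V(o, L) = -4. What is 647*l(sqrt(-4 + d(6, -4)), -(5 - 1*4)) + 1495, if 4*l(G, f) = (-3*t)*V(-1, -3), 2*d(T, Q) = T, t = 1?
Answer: 3436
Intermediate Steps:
d(T, Q) = T/2
l(G, f) = 3 (l(G, f) = (-3*1*(-4))/4 = (-3*(-4))/4 = (1/4)*12 = 3)
647*l(sqrt(-4 + d(6, -4)), -(5 - 1*4)) + 1495 = 647*3 + 1495 = 1941 + 1495 = 3436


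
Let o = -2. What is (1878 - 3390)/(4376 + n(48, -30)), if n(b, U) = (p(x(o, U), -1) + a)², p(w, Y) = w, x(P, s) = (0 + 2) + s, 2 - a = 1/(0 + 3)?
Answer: -13608/45625 ≈ -0.29826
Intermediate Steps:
a = 5/3 (a = 2 - 1/(0 + 3) = 2 - 1/3 = 2 - 1*⅓ = 2 - ⅓ = 5/3 ≈ 1.6667)
x(P, s) = 2 + s
n(b, U) = (11/3 + U)² (n(b, U) = ((2 + U) + 5/3)² = (11/3 + U)²)
(1878 - 3390)/(4376 + n(48, -30)) = (1878 - 3390)/(4376 + (11 + 3*(-30))²/9) = -1512/(4376 + (11 - 90)²/9) = -1512/(4376 + (⅑)*(-79)²) = -1512/(4376 + (⅑)*6241) = -1512/(4376 + 6241/9) = -1512/45625/9 = -1512*9/45625 = -13608/45625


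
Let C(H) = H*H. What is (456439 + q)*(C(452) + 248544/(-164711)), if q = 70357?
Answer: 17727142448209600/164711 ≈ 1.0763e+11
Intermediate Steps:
C(H) = H²
(456439 + q)*(C(452) + 248544/(-164711)) = (456439 + 70357)*(452² + 248544/(-164711)) = 526796*(204304 + 248544*(-1/164711)) = 526796*(204304 - 248544/164711) = 526796*(33650867600/164711) = 17727142448209600/164711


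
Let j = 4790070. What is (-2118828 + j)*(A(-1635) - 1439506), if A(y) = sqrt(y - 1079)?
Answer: -3845268886452 + 2671242*I*sqrt(2714) ≈ -3.8453e+12 + 1.3916e+8*I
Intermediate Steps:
A(y) = sqrt(-1079 + y)
(-2118828 + j)*(A(-1635) - 1439506) = (-2118828 + 4790070)*(sqrt(-1079 - 1635) - 1439506) = 2671242*(sqrt(-2714) - 1439506) = 2671242*(I*sqrt(2714) - 1439506) = 2671242*(-1439506 + I*sqrt(2714)) = -3845268886452 + 2671242*I*sqrt(2714)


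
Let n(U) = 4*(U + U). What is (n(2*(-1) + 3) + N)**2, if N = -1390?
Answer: 1909924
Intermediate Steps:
n(U) = 8*U (n(U) = 4*(2*U) = 8*U)
(n(2*(-1) + 3) + N)**2 = (8*(2*(-1) + 3) - 1390)**2 = (8*(-2 + 3) - 1390)**2 = (8*1 - 1390)**2 = (8 - 1390)**2 = (-1382)**2 = 1909924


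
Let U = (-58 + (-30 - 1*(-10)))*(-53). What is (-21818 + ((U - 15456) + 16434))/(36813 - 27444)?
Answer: -16706/9369 ≈ -1.7831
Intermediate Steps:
U = 4134 (U = (-58 + (-30 + 10))*(-53) = (-58 - 20)*(-53) = -78*(-53) = 4134)
(-21818 + ((U - 15456) + 16434))/(36813 - 27444) = (-21818 + ((4134 - 15456) + 16434))/(36813 - 27444) = (-21818 + (-11322 + 16434))/9369 = (-21818 + 5112)*(1/9369) = -16706*1/9369 = -16706/9369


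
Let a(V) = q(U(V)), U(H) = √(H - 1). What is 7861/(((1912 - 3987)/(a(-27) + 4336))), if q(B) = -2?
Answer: -34069574/2075 ≈ -16419.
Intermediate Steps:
U(H) = √(-1 + H)
a(V) = -2
7861/(((1912 - 3987)/(a(-27) + 4336))) = 7861/(((1912 - 3987)/(-2 + 4336))) = 7861/((-2075/4334)) = 7861/((-2075*1/4334)) = 7861/(-2075/4334) = 7861*(-4334/2075) = -34069574/2075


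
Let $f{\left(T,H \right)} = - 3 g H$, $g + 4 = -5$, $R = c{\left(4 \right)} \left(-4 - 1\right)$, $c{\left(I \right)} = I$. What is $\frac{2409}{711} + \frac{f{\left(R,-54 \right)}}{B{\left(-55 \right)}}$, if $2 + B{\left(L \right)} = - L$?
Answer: $- \frac{302987}{12561} \approx -24.121$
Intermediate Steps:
$B{\left(L \right)} = -2 - L$
$R = -20$ ($R = 4 \left(-4 - 1\right) = 4 \left(-5\right) = -20$)
$g = -9$ ($g = -4 - 5 = -9$)
$f{\left(T,H \right)} = 27 H$ ($f{\left(T,H \right)} = \left(-3\right) \left(-9\right) H = 27 H$)
$\frac{2409}{711} + \frac{f{\left(R,-54 \right)}}{B{\left(-55 \right)}} = \frac{2409}{711} + \frac{27 \left(-54\right)}{-2 - -55} = 2409 \cdot \frac{1}{711} - \frac{1458}{-2 + 55} = \frac{803}{237} - \frac{1458}{53} = - \frac{302987}{12561}$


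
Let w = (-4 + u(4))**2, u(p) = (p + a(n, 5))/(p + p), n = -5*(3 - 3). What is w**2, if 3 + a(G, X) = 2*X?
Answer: 194481/4096 ≈ 47.481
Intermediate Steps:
n = 0 (n = -5*0 = 0)
a(G, X) = -3 + 2*X
u(p) = (7 + p)/(2*p) (u(p) = (p + (-3 + 2*5))/(p + p) = (p + (-3 + 10))/((2*p)) = (p + 7)*(1/(2*p)) = (7 + p)*(1/(2*p)) = (7 + p)/(2*p))
w = 441/64 (w = (-4 + (1/2)*(7 + 4)/4)**2 = (-4 + (1/2)*(1/4)*11)**2 = (-4 + 11/8)**2 = (-21/8)**2 = 441/64 ≈ 6.8906)
w**2 = (441/64)**2 = 194481/4096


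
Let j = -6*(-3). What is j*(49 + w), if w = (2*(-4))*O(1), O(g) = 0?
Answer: 882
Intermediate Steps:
j = 18
w = 0 (w = (2*(-4))*0 = -8*0 = 0)
j*(49 + w) = 18*(49 + 0) = 18*49 = 882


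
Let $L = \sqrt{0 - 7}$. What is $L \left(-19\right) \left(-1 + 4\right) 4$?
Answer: $- 228 i \sqrt{7} \approx - 603.23 i$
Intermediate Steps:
$L = i \sqrt{7}$ ($L = \sqrt{-7} = i \sqrt{7} \approx 2.6458 i$)
$L \left(-19\right) \left(-1 + 4\right) 4 = i \sqrt{7} \left(-19\right) \left(-1 + 4\right) 4 = - 19 i \sqrt{7} \cdot 3 \cdot 4 = - 19 i \sqrt{7} \cdot 12 = - 228 i \sqrt{7}$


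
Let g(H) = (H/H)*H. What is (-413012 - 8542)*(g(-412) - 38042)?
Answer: 16210437516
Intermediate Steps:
g(H) = H (g(H) = 1*H = H)
(-413012 - 8542)*(g(-412) - 38042) = (-413012 - 8542)*(-412 - 38042) = -421554*(-38454) = 16210437516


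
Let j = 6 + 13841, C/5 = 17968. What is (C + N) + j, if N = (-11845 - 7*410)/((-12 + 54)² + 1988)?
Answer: 389018909/3752 ≈ 1.0368e+5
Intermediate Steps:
C = 89840 (C = 5*17968 = 89840)
j = 13847
N = -14715/3752 (N = (-11845 - 2870)/(42² + 1988) = -14715/(1764 + 1988) = -14715/3752 ≈ -3.9219)
(C + N) + j = (89840 - 14715/3752) + 13847 = 337064965/3752 + 13847 = 389018909/3752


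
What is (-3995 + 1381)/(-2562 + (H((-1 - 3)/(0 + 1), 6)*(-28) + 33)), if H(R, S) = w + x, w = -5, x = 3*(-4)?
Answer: 2614/2053 ≈ 1.2733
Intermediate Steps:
x = -12
H(R, S) = -17 (H(R, S) = -5 - 12 = -17)
(-3995 + 1381)/(-2562 + (H((-1 - 3)/(0 + 1), 6)*(-28) + 33)) = (-3995 + 1381)/(-2562 + (-17*(-28) + 33)) = -2614/(-2562 + (476 + 33)) = -2614/(-2562 + 509) = -2614/(-2053) = -2614*(-1/2053) = 2614/2053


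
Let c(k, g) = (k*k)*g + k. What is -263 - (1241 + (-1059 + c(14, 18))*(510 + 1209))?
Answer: -4269781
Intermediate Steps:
c(k, g) = k + g*k² (c(k, g) = k²*g + k = g*k² + k = k + g*k²)
-263 - (1241 + (-1059 + c(14, 18))*(510 + 1209)) = -263 - (1241 + (-1059 + 14*(1 + 18*14))*(510 + 1209)) = -263 - (1241 + (-1059 + 14*(1 + 252))*1719) = -263 - (1241 + (-1059 + 14*253)*1719) = -263 - (1241 + (-1059 + 3542)*1719) = -263 - (1241 + 2483*1719) = -263 - (1241 + 4268277) = -263 - 1*4269518 = -263 - 4269518 = -4269781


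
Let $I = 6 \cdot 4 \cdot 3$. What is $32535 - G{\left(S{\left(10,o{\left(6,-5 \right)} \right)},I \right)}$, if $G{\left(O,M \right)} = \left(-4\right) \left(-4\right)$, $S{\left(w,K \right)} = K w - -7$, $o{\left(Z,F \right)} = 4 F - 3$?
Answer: $32519$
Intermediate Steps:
$I = 72$ ($I = 24 \cdot 3 = 72$)
$o{\left(Z,F \right)} = -3 + 4 F$
$S{\left(w,K \right)} = 7 + K w$ ($S{\left(w,K \right)} = K w + 7 = 7 + K w$)
$G{\left(O,M \right)} = 16$
$32535 - G{\left(S{\left(10,o{\left(6,-5 \right)} \right)},I \right)} = 32535 - 16 = 32519$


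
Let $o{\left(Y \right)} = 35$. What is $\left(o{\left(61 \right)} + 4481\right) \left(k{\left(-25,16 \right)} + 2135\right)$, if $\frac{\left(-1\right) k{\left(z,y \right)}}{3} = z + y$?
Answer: $9763592$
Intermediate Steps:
$k{\left(z,y \right)} = - 3 y - 3 z$ ($k{\left(z,y \right)} = - 3 \left(z + y\right) = - 3 \left(y + z\right) = - 3 y - 3 z$)
$\left(o{\left(61 \right)} + 4481\right) \left(k{\left(-25,16 \right)} + 2135\right) = \left(35 + 4481\right) \left(\left(\left(-3\right) 16 - -75\right) + 2135\right) = 4516 \left(\left(-48 + 75\right) + 2135\right) = 4516 \left(27 + 2135\right) = 4516 \cdot 2162 = 9763592$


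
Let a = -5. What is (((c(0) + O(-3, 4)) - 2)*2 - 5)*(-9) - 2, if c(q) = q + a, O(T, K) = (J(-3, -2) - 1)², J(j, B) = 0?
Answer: 151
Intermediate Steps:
O(T, K) = 1 (O(T, K) = (0 - 1)² = (-1)² = 1)
c(q) = -5 + q (c(q) = q - 5 = -5 + q)
(((c(0) + O(-3, 4)) - 2)*2 - 5)*(-9) - 2 = ((((-5 + 0) + 1) - 2)*2 - 5)*(-9) - 2 = (((-5 + 1) - 2)*2 - 5)*(-9) - 2 = ((-4 - 2)*2 - 5)*(-9) - 2 = (-6*2 - 5)*(-9) - 2 = (-12 - 5)*(-9) - 2 = -17*(-9) - 2 = 153 - 2 = 151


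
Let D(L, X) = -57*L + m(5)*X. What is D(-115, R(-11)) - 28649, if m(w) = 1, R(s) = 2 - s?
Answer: -22081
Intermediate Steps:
D(L, X) = X - 57*L (D(L, X) = -57*L + 1*X = -57*L + X = X - 57*L)
D(-115, R(-11)) - 28649 = ((2 - 1*(-11)) - 57*(-115)) - 28649 = ((2 + 11) + 6555) - 28649 = (13 + 6555) - 28649 = 6568 - 28649 = -22081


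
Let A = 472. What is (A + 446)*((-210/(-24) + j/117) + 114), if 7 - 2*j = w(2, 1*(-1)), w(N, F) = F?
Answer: 2930613/26 ≈ 1.1272e+5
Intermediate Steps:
j = 4 (j = 7/2 - (-1)/2 = 7/2 - 1/2*(-1) = 7/2 + 1/2 = 4)
(A + 446)*((-210/(-24) + j/117) + 114) = (472 + 446)*((-210/(-24) + 4/117) + 114) = 918*((-210*(-1/24) + 4*(1/117)) + 114) = 918*((35/4 + 4/117) + 114) = 918*(4111/468 + 114) = 918*(57463/468) = 2930613/26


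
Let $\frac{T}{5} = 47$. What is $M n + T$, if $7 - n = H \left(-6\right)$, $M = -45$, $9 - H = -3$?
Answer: $-3320$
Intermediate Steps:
$H = 12$ ($H = 9 - -3 = 9 + 3 = 12$)
$T = 235$ ($T = 5 \cdot 47 = 235$)
$n = 79$ ($n = 7 - 12 \left(-6\right) = 7 - -72 = 7 + 72 = 79$)
$M n + T = \left(-45\right) 79 + 235 = -3555 + 235 = -3320$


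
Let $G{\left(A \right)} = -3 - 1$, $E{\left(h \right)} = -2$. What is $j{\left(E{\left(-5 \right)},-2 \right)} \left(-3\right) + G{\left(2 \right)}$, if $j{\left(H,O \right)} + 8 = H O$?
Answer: $8$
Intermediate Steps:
$G{\left(A \right)} = -4$ ($G{\left(A \right)} = -3 - 1 = -4$)
$j{\left(H,O \right)} = -8 + H O$
$j{\left(E{\left(-5 \right)},-2 \right)} \left(-3\right) + G{\left(2 \right)} = \left(-8 - -4\right) \left(-3\right) - 4 = \left(-8 + 4\right) \left(-3\right) - 4 = \left(-4\right) \left(-3\right) - 4 = 12 - 4 = 8$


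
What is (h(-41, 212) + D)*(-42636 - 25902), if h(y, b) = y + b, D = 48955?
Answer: -3366997788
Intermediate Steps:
h(y, b) = b + y
(h(-41, 212) + D)*(-42636 - 25902) = ((212 - 41) + 48955)*(-42636 - 25902) = (171 + 48955)*(-68538) = 49126*(-68538) = -3366997788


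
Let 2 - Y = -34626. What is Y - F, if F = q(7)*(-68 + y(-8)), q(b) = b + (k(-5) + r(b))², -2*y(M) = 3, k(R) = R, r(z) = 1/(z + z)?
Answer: 14426663/392 ≈ 36803.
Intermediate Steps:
r(z) = 1/(2*z)
Y = 34628 (Y = 2 - 1*(-34626) = 2 + 34626 = 34628)
y(M) = -3/2 (y(M) = -½*3 = -3/2)
q(b) = b + (-5 + 1/(2*b))²
F = -852487/392 (F = (7 + (¼)*(-1 + 10*7)²/7²)*(-68 - 3/2) = (7 + (¼)*(1/49)*(-1 + 70)²)*(-139/2) = (7 + (¼)*(1/49)*69²)*(-139/2) = (7 + (¼)*(1/49)*4761)*(-139/2) = (7 + 4761/196)*(-139/2) = (6133/196)*(-139/2) = -852487/392 ≈ -2174.7)
Y - F = 34628 - 1*(-852487/392) = 34628 + 852487/392 = 14426663/392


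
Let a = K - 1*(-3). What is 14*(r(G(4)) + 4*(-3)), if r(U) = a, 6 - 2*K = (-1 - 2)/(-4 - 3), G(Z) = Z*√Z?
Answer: -87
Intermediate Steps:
G(Z) = Z^(3/2)
K = 39/14 (K = 3 - (-1 - 2)/(2*(-4 - 3)) = 3 - (-3)/(2*(-7)) = 3 - (-3)*(-1)/(2*7) = 3 - ½*3/7 = 3 - 3/14 = 39/14 ≈ 2.7857)
a = 81/14 (a = 39/14 - 1*(-3) = 39/14 + 3 = 81/14 ≈ 5.7857)
r(U) = 81/14
14*(r(G(4)) + 4*(-3)) = 14*(81/14 + 4*(-3)) = 14*(81/14 - 12) = 14*(-87/14) = -87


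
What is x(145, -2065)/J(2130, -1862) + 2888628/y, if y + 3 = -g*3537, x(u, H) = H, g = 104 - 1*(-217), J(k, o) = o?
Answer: -36119829/25167590 ≈ -1.4352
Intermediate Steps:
g = 321 (g = 104 + 217 = 321)
y = -1135380 (y = -3 - 321*3537 = -3 - 1*1135377 = -3 - 1135377 = -1135380)
x(145, -2065)/J(2130, -1862) + 2888628/y = -2065/(-1862) + 2888628/(-1135380) = -2065*(-1/1862) + 2888628*(-1/1135380) = 295/266 - 240719/94615 = -36119829/25167590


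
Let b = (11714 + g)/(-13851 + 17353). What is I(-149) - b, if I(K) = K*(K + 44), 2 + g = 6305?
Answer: 54770773/3502 ≈ 15640.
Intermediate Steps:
g = 6303 (g = -2 + 6305 = 6303)
I(K) = K*(44 + K)
b = 18017/3502 (b = (11714 + 6303)/(-13851 + 17353) = 18017/3502 ≈ 5.1448)
I(-149) - b = -149*(44 - 149) - 1*18017/3502 = -149*(-105) - 18017/3502 = 15645 - 18017/3502 = 54770773/3502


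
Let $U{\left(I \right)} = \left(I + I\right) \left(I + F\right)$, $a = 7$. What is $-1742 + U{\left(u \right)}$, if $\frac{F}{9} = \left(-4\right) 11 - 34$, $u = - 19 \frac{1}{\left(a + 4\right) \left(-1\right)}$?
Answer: $- \frac{503496}{121} \approx -4161.1$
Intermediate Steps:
$u = \frac{19}{11}$ ($u = - 19 \frac{1}{\left(7 + 4\right) \left(-1\right)} = - 19 \cdot \frac{1}{11} \left(-1\right) = \left(-19\right) \left(- \frac{1}{11}\right) = \frac{19}{11} \approx 1.7273$)
$F = -702$ ($F = 9 \left(\left(-4\right) 11 - 34\right) = 9 \left(-44 - 34\right) = 9 \left(-78\right) = -702$)
$U{\left(I \right)} = 2 I \left(-702 + I\right)$ ($U{\left(I \right)} = \left(I + I\right) \left(I - 702\right) = 2 I \left(-702 + I\right)$)
$-1742 + U{\left(u \right)} = -1742 + 2 \cdot \frac{19}{11} \left(-702 + \frac{19}{11}\right) = -1742 + 2 \cdot \frac{19}{11} \left(- \frac{7703}{11}\right) = -1742 - \frac{292714}{121} = - \frac{503496}{121}$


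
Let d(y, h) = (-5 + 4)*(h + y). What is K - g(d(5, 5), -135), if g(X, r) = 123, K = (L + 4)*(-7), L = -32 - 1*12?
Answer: 157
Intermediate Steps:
L = -44 (L = -32 - 12 = -44)
d(y, h) = -h - y (d(y, h) = -(h + y) = -h - y)
K = 280 (K = (-44 + 4)*(-7) = -40*(-7) = 280)
K - g(d(5, 5), -135) = 280 - 1*123 = 280 - 123 = 157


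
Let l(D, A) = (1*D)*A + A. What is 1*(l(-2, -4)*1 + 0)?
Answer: 4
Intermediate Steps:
l(D, A) = A + A*D (l(D, A) = D*A + A = A*D + A = A + A*D)
1*(l(-2, -4)*1 + 0) = 1*(-4*(1 - 2)*1 + 0) = 1*(-4*(-1)*1 + 0) = 1*(4*1 + 0) = 1*(4 + 0) = 1*4 = 4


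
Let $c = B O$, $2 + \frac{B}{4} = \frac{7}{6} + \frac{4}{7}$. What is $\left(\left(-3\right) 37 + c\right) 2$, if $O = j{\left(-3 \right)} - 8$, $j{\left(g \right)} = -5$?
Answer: $- \frac{4090}{21} \approx -194.76$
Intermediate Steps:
$O = -13$ ($O = -5 - 8 = -13$)
$B = - \frac{22}{21}$ ($B = -8 + 4 \left(\frac{7}{6} + \frac{4}{7}\right) = -8 + 4 \cdot \frac{73}{42} = -8 + \frac{146}{21} = - \frac{22}{21} \approx -1.0476$)
$c = \frac{286}{21}$ ($c = \left(- \frac{22}{21}\right) \left(-13\right) = \frac{286}{21} \approx 13.619$)
$\left(\left(-3\right) 37 + c\right) 2 = \left(\left(-3\right) 37 + \frac{286}{21}\right) 2 = \left(-111 + \frac{286}{21}\right) 2 = \left(- \frac{2045}{21}\right) 2 = - \frac{4090}{21}$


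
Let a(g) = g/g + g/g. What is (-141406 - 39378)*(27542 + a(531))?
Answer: -4979514496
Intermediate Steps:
a(g) = 2 (a(g) = 1 + 1 = 2)
(-141406 - 39378)*(27542 + a(531)) = (-141406 - 39378)*(27542 + 2) = -180784*27544 = -4979514496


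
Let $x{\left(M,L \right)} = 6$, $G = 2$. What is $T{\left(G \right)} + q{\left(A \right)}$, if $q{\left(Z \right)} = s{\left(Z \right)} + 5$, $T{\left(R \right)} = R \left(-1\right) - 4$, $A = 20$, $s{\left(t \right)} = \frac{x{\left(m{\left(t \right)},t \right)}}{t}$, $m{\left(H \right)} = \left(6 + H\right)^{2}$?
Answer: $- \frac{7}{10} \approx -0.7$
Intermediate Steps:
$s{\left(t \right)} = \frac{6}{t}$
$T{\left(R \right)} = -4 - R$ ($T{\left(R \right)} = - R - 4 = -4 - R$)
$q{\left(Z \right)} = 5 + \frac{6}{Z}$ ($q{\left(Z \right)} = \frac{6}{Z} + 5 = 5 + \frac{6}{Z}$)
$T{\left(G \right)} + q{\left(A \right)} = \left(-4 - 2\right) + \left(5 + \frac{6}{20}\right) = \left(-4 - 2\right) + \left(5 + 6 \cdot \frac{1}{20}\right) = -6 + \left(5 + \frac{3}{10}\right) = -6 + \frac{53}{10} = - \frac{7}{10}$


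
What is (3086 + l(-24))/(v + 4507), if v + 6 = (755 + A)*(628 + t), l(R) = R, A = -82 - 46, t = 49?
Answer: 1531/214490 ≈ 0.0071379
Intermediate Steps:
A = -128
v = 424473 (v = -6 + (755 - 128)*(628 + 49) = -6 + 627*677 = -6 + 424479 = 424473)
(3086 + l(-24))/(v + 4507) = (3086 - 24)/(424473 + 4507) = 3062/428980 = 3062*(1/428980) = 1531/214490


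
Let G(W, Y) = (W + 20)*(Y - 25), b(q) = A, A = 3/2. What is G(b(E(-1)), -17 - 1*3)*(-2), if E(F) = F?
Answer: 1935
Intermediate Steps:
A = 3/2 (A = 3*(1/2) = 3/2 ≈ 1.5000)
b(q) = 3/2
G(W, Y) = (-25 + Y)*(20 + W) (G(W, Y) = (20 + W)*(-25 + Y) = (-25 + Y)*(20 + W))
G(b(E(-1)), -17 - 1*3)*(-2) = (-500 - 25*3/2 + 20*(-17 - 1*3) + 3*(-17 - 1*3)/2)*(-2) = (-500 - 75/2 + 20*(-17 - 3) + 3*(-17 - 3)/2)*(-2) = (-500 - 75/2 + 20*(-20) + (3/2)*(-20))*(-2) = (-500 - 75/2 - 400 - 30)*(-2) = -1935/2*(-2) = 1935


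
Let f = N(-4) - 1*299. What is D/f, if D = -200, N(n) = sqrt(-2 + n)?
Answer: 59800/89407 + 200*I*sqrt(6)/89407 ≈ 0.66885 + 0.0054794*I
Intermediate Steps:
f = -299 + I*sqrt(6) (f = sqrt(-2 - 4) - 1*299 = sqrt(-6) - 299 = I*sqrt(6) - 299 = -299 + I*sqrt(6) ≈ -299.0 + 2.4495*I)
D/f = -200/(-299 + I*sqrt(6))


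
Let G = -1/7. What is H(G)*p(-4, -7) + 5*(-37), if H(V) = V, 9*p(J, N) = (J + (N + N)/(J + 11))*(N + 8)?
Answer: -3883/21 ≈ -184.90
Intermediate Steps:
G = -1/7 (G = -1*1/7 = -1/7 ≈ -0.14286)
p(J, N) = (8 + N)*(J + 2*N/(11 + J))/9 (p(J, N) = ((J + (N + N)/(J + 11))*(N + 8))/9 = ((J + (2*N)/(11 + J))*(8 + N))/9 = ((J + 2*N/(11 + J))*(8 + N))/9 = ((8 + N)*(J + 2*N/(11 + J)))/9 = (8 + N)*(J + 2*N/(11 + J))/9)
H(G)*p(-4, -7) + 5*(-37) = -(2*(-7)**2 + 8*(-4)**2 + 16*(-7) + 88*(-4) - 7*(-4)**2 + 11*(-4)*(-7))/(63*(11 - 4)) + 5*(-37) = -(2*49 + 8*16 - 112 - 352 - 7*16 + 308)/(63*7) - 185 = -(98 + 128 - 112 - 352 - 112 + 308)/(63*7) - 185 = -(-42)/(63*7) - 185 = -1/7*(-2/3) - 185 = 2/21 - 185 = -3883/21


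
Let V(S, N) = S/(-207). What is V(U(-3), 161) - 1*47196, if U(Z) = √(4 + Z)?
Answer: -9769573/207 ≈ -47196.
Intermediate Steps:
V(S, N) = -S/207 (V(S, N) = S*(-1/207) = -S/207)
V(U(-3), 161) - 1*47196 = -√(4 - 3)/207 - 1*47196 = -√1/207 - 47196 = -1/207*1 - 47196 = -1/207 - 47196 = -9769573/207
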